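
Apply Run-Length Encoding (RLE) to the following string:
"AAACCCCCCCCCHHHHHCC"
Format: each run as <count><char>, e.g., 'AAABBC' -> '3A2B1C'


Scanning runs left to right:
  i=0: run of 'A' x 3 -> '3A'
  i=3: run of 'C' x 9 -> '9C'
  i=12: run of 'H' x 5 -> '5H'
  i=17: run of 'C' x 2 -> '2C'

RLE = 3A9C5H2C


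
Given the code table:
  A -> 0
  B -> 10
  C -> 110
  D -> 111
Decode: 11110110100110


Decoding:
111 -> D
10 -> B
110 -> C
10 -> B
0 -> A
110 -> C


Result: DBCBAC


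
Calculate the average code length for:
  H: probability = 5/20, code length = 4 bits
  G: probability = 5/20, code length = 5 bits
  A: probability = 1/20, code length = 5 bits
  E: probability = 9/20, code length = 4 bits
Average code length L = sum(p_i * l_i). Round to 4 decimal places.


Weighted contributions p_i * l_i:
  H: (5/20) * 4 = 20/20
  G: (5/20) * 5 = 25/20
  A: (1/20) * 5 = 5/20
  E: (9/20) * 4 = 36/20
Sum = (20 + 25 + 5 + 36)/20 = 86/20

L = 86/20 = 4.3000 bits/symbol


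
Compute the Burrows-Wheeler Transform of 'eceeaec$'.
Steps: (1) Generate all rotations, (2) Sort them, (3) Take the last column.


Rotations (sorted):
  0: $eceeaec -> last char: c
  1: aec$ecee -> last char: e
  2: c$eceeae -> last char: e
  3: ceeaec$e -> last char: e
  4: eaec$ece -> last char: e
  5: ec$eceea -> last char: a
  6: eceeaec$ -> last char: $
  7: eeaec$ec -> last char: c


BWT = ceeeea$c


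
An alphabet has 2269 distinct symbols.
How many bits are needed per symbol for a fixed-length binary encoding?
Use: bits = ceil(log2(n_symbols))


log2(2269) = 11.1478
Bracket: 2^11 = 2048 < 2269 <= 2^12 = 4096
So ceil(log2(2269)) = 12

bits = ceil(log2(2269)) = ceil(11.1478) = 12 bits


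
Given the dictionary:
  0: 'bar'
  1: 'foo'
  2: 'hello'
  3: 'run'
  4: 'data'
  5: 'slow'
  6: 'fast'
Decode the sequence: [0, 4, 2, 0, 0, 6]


Look up each index in the dictionary:
  0 -> 'bar'
  4 -> 'data'
  2 -> 'hello'
  0 -> 'bar'
  0 -> 'bar'
  6 -> 'fast'

Decoded: "bar data hello bar bar fast"


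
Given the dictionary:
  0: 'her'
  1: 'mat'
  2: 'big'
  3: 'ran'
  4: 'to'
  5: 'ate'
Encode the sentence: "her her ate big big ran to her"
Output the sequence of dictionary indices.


Look up each word in the dictionary:
  'her' -> 0
  'her' -> 0
  'ate' -> 5
  'big' -> 2
  'big' -> 2
  'ran' -> 3
  'to' -> 4
  'her' -> 0

Encoded: [0, 0, 5, 2, 2, 3, 4, 0]


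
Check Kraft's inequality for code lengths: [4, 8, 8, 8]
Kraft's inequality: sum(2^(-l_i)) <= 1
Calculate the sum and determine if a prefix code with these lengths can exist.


Sum = 2^(-4) + 2^(-8) + 2^(-8) + 2^(-8)
    = 0.0625 + 0.00390625 + 0.00390625 + 0.00390625
    = 19/256 = 0.07421875
Since 0.07421875 <= 1, Kraft's inequality IS satisfied.
A prefix code with these lengths CAN exist.

Kraft sum = 0.07421875. Satisfied.


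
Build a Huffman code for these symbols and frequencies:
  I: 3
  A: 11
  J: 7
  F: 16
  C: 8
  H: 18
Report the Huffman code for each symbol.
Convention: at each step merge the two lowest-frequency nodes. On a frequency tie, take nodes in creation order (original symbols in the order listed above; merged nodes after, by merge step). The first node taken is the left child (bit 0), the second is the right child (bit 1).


Huffman tree construction:
Step 1: Merge I(3) + J(7) = 10
Step 2: Merge C(8) + (I+J)(10) = 18
Step 3: Merge A(11) + F(16) = 27
Step 4: Merge H(18) + (C+(I+J))(18) = 36
Step 5: Merge (A+F)(27) + (H+(C+(I+J)))(36) = 63
Read each symbol's code off the tree from the root (left child = 0, right child = 1).

Codes:
  I: 1110 (length 4)
  A: 00 (length 2)
  J: 1111 (length 4)
  F: 01 (length 2)
  C: 110 (length 3)
  H: 10 (length 2)
Average code length: 154/63 = 2.4444 bits/symbol


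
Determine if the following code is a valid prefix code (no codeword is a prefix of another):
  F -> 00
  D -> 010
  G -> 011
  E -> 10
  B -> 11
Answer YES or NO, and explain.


Checking each pair (does one codeword prefix another?):
  F='00' vs D='010': no prefix
  F='00' vs G='011': no prefix
  F='00' vs E='10': no prefix
  F='00' vs B='11': no prefix
  D='010' vs F='00': no prefix
  D='010' vs G='011': no prefix
  D='010' vs E='10': no prefix
  D='010' vs B='11': no prefix
  G='011' vs F='00': no prefix
  G='011' vs D='010': no prefix
  G='011' vs E='10': no prefix
  G='011' vs B='11': no prefix
  E='10' vs F='00': no prefix
  E='10' vs D='010': no prefix
  E='10' vs G='011': no prefix
  E='10' vs B='11': no prefix
  B='11' vs F='00': no prefix
  B='11' vs D='010': no prefix
  B='11' vs G='011': no prefix
  B='11' vs E='10': no prefix
No violation found over all pairs.

YES -- this is a valid prefix code. No codeword is a prefix of any other codeword.


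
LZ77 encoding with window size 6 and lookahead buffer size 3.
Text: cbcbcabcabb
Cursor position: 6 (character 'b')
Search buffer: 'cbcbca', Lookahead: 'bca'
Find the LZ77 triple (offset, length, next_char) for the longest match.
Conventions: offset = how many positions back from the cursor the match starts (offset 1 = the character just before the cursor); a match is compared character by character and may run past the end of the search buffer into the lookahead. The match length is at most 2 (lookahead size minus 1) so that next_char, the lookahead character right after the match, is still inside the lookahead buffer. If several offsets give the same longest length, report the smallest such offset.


Try each offset into the search buffer:
  offset=1 (pos 5, char 'a'): match length 0
  offset=2 (pos 4, char 'c'): match length 0
  offset=3 (pos 3, char 'b'): match length 2
  offset=4 (pos 2, char 'c'): match length 0
  offset=5 (pos 1, char 'b'): match length 2
  offset=6 (pos 0, char 'c'): match length 0
Longest match has length 2, found at offsets 3, 5; take the smallest, offset 3.
next_char = character at position 6 + 2 = 8 -> 'a'

Best match: offset=3, length=2 (matching 'bc' starting at position 3)
LZ77 triple: (3, 2, 'a')


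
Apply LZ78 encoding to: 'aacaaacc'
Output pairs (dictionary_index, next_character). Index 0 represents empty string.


LZ78 encoding steps:
Dictionary: {0: ''}
Step 1: w='' (idx 0), next='a' -> output (0, 'a'), add 'a' as idx 1
Step 2: w='a' (idx 1), next='c' -> output (1, 'c'), add 'ac' as idx 2
Step 3: w='a' (idx 1), next='a' -> output (1, 'a'), add 'aa' as idx 3
Step 4: w='ac' (idx 2), next='c' -> output (2, 'c'), add 'acc' as idx 4


Encoded: [(0, 'a'), (1, 'c'), (1, 'a'), (2, 'c')]


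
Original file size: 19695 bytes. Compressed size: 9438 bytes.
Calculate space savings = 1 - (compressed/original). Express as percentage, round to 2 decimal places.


ratio = compressed/original = 9438/19695 = 0.479208
savings = 1 - ratio = 1 - 0.479208 = 0.520792
as a percentage: 0.520792 * 100 = 52.08%

Space savings = 1 - 9438/19695 = 52.08%


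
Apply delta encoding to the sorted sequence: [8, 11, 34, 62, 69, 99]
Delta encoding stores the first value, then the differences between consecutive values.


First value: 8
Deltas:
  11 - 8 = 3
  34 - 11 = 23
  62 - 34 = 28
  69 - 62 = 7
  99 - 69 = 30


Delta encoded: [8, 3, 23, 28, 7, 30]


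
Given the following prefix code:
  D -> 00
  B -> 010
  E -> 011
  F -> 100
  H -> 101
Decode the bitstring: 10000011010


Decoding step by step:
Bits 100 -> F
Bits 00 -> D
Bits 011 -> E
Bits 010 -> B


Decoded message: FDEB


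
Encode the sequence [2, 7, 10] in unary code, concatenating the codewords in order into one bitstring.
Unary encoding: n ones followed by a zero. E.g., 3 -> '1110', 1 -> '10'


Encode each number as n ones followed by a terminating 0:
  2 -> 110 (3 bits)
  7 -> 11111110 (8 bits)
  10 -> 11111111110 (11 bits)
Total length = 3 + 8 + 11 = 22 bits.

Unary([2, 7, 10]) = 1101111111011111111110 (22 bits)


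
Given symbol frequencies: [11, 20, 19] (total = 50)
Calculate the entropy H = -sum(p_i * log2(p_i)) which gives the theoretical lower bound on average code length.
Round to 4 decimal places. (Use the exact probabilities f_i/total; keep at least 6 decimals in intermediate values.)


Per-symbol terms -p_i * log2(p_i) with p_i = f_i/50:
  p = 11/50 = 0.220000: log2(p) = -2.184425, -p*log2(p) = 0.480573
  p = 20/50 = 0.400000: log2(p) = -1.321928, -p*log2(p) = 0.528771
  p = 19/50 = 0.380000: log2(p) = -1.395929, -p*log2(p) = 0.530453
H = 0.480573 + 0.528771 + 0.530453 = 1.539797

H = 1.5398 bits/symbol


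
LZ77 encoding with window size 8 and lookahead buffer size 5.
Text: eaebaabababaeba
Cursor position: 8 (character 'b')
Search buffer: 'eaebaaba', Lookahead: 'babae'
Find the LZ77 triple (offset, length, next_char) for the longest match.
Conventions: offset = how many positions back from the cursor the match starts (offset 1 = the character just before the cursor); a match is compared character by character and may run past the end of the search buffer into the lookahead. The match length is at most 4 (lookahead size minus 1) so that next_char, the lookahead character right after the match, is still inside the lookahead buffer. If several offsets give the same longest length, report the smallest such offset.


Try each offset into the search buffer:
  offset=1 (pos 7, char 'a'): match length 0
  offset=2 (pos 6, char 'b'): match length 4
  offset=3 (pos 5, char 'a'): match length 0
  offset=4 (pos 4, char 'a'): match length 0
  offset=5 (pos 3, char 'b'): match length 2
  offset=6 (pos 2, char 'e'): match length 0
  offset=7 (pos 1, char 'a'): match length 0
  offset=8 (pos 0, char 'e'): match length 0
Longest match has length 4 at offset 2.
next_char = character at position 8 + 4 = 12 -> 'e'

Best match: offset=2, length=4 (matching 'baba' starting at position 6)
LZ77 triple: (2, 4, 'e')


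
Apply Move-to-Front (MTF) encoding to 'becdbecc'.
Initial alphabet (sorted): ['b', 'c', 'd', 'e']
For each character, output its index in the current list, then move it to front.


MTF encoding:
'b': index 0 in ['b', 'c', 'd', 'e'] -> ['b', 'c', 'd', 'e']
'e': index 3 in ['b', 'c', 'd', 'e'] -> ['e', 'b', 'c', 'd']
'c': index 2 in ['e', 'b', 'c', 'd'] -> ['c', 'e', 'b', 'd']
'd': index 3 in ['c', 'e', 'b', 'd'] -> ['d', 'c', 'e', 'b']
'b': index 3 in ['d', 'c', 'e', 'b'] -> ['b', 'd', 'c', 'e']
'e': index 3 in ['b', 'd', 'c', 'e'] -> ['e', 'b', 'd', 'c']
'c': index 3 in ['e', 'b', 'd', 'c'] -> ['c', 'e', 'b', 'd']
'c': index 0 in ['c', 'e', 'b', 'd'] -> ['c', 'e', 'b', 'd']


Output: [0, 3, 2, 3, 3, 3, 3, 0]


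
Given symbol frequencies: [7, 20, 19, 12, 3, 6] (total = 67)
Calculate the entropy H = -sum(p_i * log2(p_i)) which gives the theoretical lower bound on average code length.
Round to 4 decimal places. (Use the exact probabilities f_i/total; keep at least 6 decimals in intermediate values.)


Per-symbol terms -p_i * log2(p_i) with p_i = f_i/67:
  p = 7/67 = 0.104478: log2(p) = -3.258734, -p*log2(p) = 0.340465
  p = 20/67 = 0.298507: log2(p) = -1.744161, -p*log2(p) = 0.520645
  p = 19/67 = 0.283582: log2(p) = -1.818162, -p*log2(p) = 0.515598
  p = 12/67 = 0.179104: log2(p) = -2.481127, -p*log2(p) = 0.444381
  p = 3/67 = 0.044776: log2(p) = -4.481127, -p*log2(p) = 0.200647
  p = 6/67 = 0.089552: log2(p) = -3.481127, -p*log2(p) = 0.311743
H = 0.340465 + 0.520645 + 0.515598 + 0.444381 + 0.200647 + 0.311743 = 2.333479

H = 2.3335 bits/symbol


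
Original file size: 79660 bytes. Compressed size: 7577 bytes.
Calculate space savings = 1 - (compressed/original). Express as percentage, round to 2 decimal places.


ratio = compressed/original = 7577/79660 = 0.095117
savings = 1 - ratio = 1 - 0.095117 = 0.904883
as a percentage: 0.904883 * 100 = 90.49%

Space savings = 1 - 7577/79660 = 90.49%


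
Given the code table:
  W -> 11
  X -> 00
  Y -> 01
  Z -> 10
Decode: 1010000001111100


Decoding:
10 -> Z
10 -> Z
00 -> X
00 -> X
01 -> Y
11 -> W
11 -> W
00 -> X


Result: ZZXXYWWX


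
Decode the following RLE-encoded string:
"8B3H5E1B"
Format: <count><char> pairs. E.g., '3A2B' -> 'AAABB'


Expanding each <count><char> pair:
  8B -> 'BBBBBBBB'
  3H -> 'HHH'
  5E -> 'EEEEE'
  1B -> 'B'

Decoded = BBBBBBBBHHHEEEEEB


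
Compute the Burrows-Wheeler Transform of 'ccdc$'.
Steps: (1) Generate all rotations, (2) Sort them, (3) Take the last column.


Rotations (sorted):
  0: $ccdc -> last char: c
  1: c$ccd -> last char: d
  2: ccdc$ -> last char: $
  3: cdc$c -> last char: c
  4: dc$cc -> last char: c


BWT = cd$cc


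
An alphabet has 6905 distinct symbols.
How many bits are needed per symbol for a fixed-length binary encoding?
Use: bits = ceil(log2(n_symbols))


log2(6905) = 12.7534
Bracket: 2^12 = 4096 < 6905 <= 2^13 = 8192
So ceil(log2(6905)) = 13

bits = ceil(log2(6905)) = ceil(12.7534) = 13 bits


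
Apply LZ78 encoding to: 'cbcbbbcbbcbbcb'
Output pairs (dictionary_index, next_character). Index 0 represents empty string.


LZ78 encoding steps:
Dictionary: {0: ''}
Step 1: w='' (idx 0), next='c' -> output (0, 'c'), add 'c' as idx 1
Step 2: w='' (idx 0), next='b' -> output (0, 'b'), add 'b' as idx 2
Step 3: w='c' (idx 1), next='b' -> output (1, 'b'), add 'cb' as idx 3
Step 4: w='b' (idx 2), next='b' -> output (2, 'b'), add 'bb' as idx 4
Step 5: w='cb' (idx 3), next='b' -> output (3, 'b'), add 'cbb' as idx 5
Step 6: w='cbb' (idx 5), next='c' -> output (5, 'c'), add 'cbbc' as idx 6
Step 7: w='b' (idx 2), end of input -> output (2, '')


Encoded: [(0, 'c'), (0, 'b'), (1, 'b'), (2, 'b'), (3, 'b'), (5, 'c'), (2, '')]


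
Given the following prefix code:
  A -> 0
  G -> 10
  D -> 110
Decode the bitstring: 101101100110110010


Decoding step by step:
Bits 10 -> G
Bits 110 -> D
Bits 110 -> D
Bits 0 -> A
Bits 110 -> D
Bits 110 -> D
Bits 0 -> A
Bits 10 -> G


Decoded message: GDDADDAG


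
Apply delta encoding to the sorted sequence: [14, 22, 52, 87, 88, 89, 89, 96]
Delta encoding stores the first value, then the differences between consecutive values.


First value: 14
Deltas:
  22 - 14 = 8
  52 - 22 = 30
  87 - 52 = 35
  88 - 87 = 1
  89 - 88 = 1
  89 - 89 = 0
  96 - 89 = 7


Delta encoded: [14, 8, 30, 35, 1, 1, 0, 7]


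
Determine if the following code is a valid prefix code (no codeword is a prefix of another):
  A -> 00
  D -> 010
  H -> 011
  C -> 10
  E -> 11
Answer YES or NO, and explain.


Checking each pair (does one codeword prefix another?):
  A='00' vs D='010': no prefix
  A='00' vs H='011': no prefix
  A='00' vs C='10': no prefix
  A='00' vs E='11': no prefix
  D='010' vs A='00': no prefix
  D='010' vs H='011': no prefix
  D='010' vs C='10': no prefix
  D='010' vs E='11': no prefix
  H='011' vs A='00': no prefix
  H='011' vs D='010': no prefix
  H='011' vs C='10': no prefix
  H='011' vs E='11': no prefix
  C='10' vs A='00': no prefix
  C='10' vs D='010': no prefix
  C='10' vs H='011': no prefix
  C='10' vs E='11': no prefix
  E='11' vs A='00': no prefix
  E='11' vs D='010': no prefix
  E='11' vs H='011': no prefix
  E='11' vs C='10': no prefix
No violation found over all pairs.

YES -- this is a valid prefix code. No codeword is a prefix of any other codeword.


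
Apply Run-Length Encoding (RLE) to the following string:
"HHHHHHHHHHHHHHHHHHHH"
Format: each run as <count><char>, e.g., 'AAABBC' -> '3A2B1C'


Scanning runs left to right:
  i=0: run of 'H' x 20 -> '20H'

RLE = 20H


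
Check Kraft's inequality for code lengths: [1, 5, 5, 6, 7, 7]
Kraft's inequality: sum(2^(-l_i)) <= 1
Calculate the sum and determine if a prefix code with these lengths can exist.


Sum = 2^(-1) + 2^(-5) + 2^(-5) + 2^(-6) + 2^(-7) + 2^(-7)
    = 0.5 + 0.03125 + 0.03125 + 0.015625 + 0.0078125 + 0.0078125
    = 76/128 = 0.59375
Since 0.59375 <= 1, Kraft's inequality IS satisfied.
A prefix code with these lengths CAN exist.

Kraft sum = 0.59375. Satisfied.


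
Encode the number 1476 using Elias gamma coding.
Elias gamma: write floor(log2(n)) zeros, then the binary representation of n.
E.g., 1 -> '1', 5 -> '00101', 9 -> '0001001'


num_bits = floor(log2(1476)) + 1 = 11
leading_zeros = num_bits - 1 = 10
binary(1476) = 10111000100

Elias gamma(1476) = '0000000000' + '10111000100' = 000000000010111000100 (21 bits)


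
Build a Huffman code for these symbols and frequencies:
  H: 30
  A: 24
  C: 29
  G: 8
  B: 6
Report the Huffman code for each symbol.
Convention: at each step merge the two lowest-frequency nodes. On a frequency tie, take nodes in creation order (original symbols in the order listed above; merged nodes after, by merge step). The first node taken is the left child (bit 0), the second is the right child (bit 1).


Huffman tree construction:
Step 1: Merge B(6) + G(8) = 14
Step 2: Merge (B+G)(14) + A(24) = 38
Step 3: Merge C(29) + H(30) = 59
Step 4: Merge ((B+G)+A)(38) + (C+H)(59) = 97
Read each symbol's code off the tree from the root (left child = 0, right child = 1).

Codes:
  H: 11 (length 2)
  A: 01 (length 2)
  C: 10 (length 2)
  G: 001 (length 3)
  B: 000 (length 3)
Average code length: 208/97 = 2.1443 bits/symbol


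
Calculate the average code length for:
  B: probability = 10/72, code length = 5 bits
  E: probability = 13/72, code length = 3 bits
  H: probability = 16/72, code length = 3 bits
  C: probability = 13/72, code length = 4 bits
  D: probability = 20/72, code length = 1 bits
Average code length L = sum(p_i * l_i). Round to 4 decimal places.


Weighted contributions p_i * l_i:
  B: (10/72) * 5 = 50/72
  E: (13/72) * 3 = 39/72
  H: (16/72) * 3 = 48/72
  C: (13/72) * 4 = 52/72
  D: (20/72) * 1 = 20/72
Sum = (50 + 39 + 48 + 52 + 20)/72 = 209/72

L = 209/72 = 2.9028 bits/symbol


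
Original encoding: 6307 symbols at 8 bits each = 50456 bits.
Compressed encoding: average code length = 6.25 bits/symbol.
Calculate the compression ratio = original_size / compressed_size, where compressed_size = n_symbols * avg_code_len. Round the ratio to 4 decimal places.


original_size = n_symbols * orig_bits = 6307 * 8 = 50456 bits
compressed_size = n_symbols * avg_code_len = 6307 * 6.25 = 39418.75 bits
ratio = original_size / compressed_size = 50456 / 39418.75 = 1.28

Compression ratio = 1.28


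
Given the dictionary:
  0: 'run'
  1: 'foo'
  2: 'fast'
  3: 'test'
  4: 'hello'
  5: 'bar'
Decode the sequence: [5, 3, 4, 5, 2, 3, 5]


Look up each index in the dictionary:
  5 -> 'bar'
  3 -> 'test'
  4 -> 'hello'
  5 -> 'bar'
  2 -> 'fast'
  3 -> 'test'
  5 -> 'bar'

Decoded: "bar test hello bar fast test bar"


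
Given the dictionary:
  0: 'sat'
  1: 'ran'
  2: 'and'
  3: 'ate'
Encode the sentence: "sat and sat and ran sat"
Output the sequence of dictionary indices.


Look up each word in the dictionary:
  'sat' -> 0
  'and' -> 2
  'sat' -> 0
  'and' -> 2
  'ran' -> 1
  'sat' -> 0

Encoded: [0, 2, 0, 2, 1, 0]


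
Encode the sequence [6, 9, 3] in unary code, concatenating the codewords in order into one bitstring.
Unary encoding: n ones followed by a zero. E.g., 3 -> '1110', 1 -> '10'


Encode each number as n ones followed by a terminating 0:
  6 -> 1111110 (7 bits)
  9 -> 1111111110 (10 bits)
  3 -> 1110 (4 bits)
Total length = 7 + 10 + 4 = 21 bits.

Unary([6, 9, 3]) = 111111011111111101110 (21 bits)


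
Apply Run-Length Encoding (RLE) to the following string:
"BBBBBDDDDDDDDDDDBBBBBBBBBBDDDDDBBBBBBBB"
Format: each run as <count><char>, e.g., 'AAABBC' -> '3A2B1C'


Scanning runs left to right:
  i=0: run of 'B' x 5 -> '5B'
  i=5: run of 'D' x 11 -> '11D'
  i=16: run of 'B' x 10 -> '10B'
  i=26: run of 'D' x 5 -> '5D'
  i=31: run of 'B' x 8 -> '8B'

RLE = 5B11D10B5D8B


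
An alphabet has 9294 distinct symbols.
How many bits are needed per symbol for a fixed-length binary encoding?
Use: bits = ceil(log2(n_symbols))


log2(9294) = 13.1821
Bracket: 2^13 = 8192 < 9294 <= 2^14 = 16384
So ceil(log2(9294)) = 14

bits = ceil(log2(9294)) = ceil(13.1821) = 14 bits


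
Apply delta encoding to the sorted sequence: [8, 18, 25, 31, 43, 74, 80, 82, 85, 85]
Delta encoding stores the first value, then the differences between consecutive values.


First value: 8
Deltas:
  18 - 8 = 10
  25 - 18 = 7
  31 - 25 = 6
  43 - 31 = 12
  74 - 43 = 31
  80 - 74 = 6
  82 - 80 = 2
  85 - 82 = 3
  85 - 85 = 0


Delta encoded: [8, 10, 7, 6, 12, 31, 6, 2, 3, 0]


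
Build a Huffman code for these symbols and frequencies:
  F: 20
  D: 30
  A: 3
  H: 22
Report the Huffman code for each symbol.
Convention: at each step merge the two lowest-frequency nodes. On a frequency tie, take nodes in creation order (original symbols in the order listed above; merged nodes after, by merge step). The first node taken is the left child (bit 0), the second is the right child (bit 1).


Huffman tree construction:
Step 1: Merge A(3) + F(20) = 23
Step 2: Merge H(22) + (A+F)(23) = 45
Step 3: Merge D(30) + (H+(A+F))(45) = 75
Read each symbol's code off the tree from the root (left child = 0, right child = 1).

Codes:
  F: 111 (length 3)
  D: 0 (length 1)
  A: 110 (length 3)
  H: 10 (length 2)
Average code length: 143/75 = 1.9067 bits/symbol


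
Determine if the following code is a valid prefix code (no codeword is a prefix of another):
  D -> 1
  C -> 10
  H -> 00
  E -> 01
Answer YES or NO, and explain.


Checking each pair (does one codeword prefix another?):
  D='1' vs C='10': prefix -- VIOLATION

NO -- this is NOT a valid prefix code. D (1) is a prefix of C (10).


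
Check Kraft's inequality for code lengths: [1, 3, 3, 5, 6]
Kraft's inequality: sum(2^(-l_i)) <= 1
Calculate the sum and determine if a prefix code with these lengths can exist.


Sum = 2^(-1) + 2^(-3) + 2^(-3) + 2^(-5) + 2^(-6)
    = 0.5 + 0.125 + 0.125 + 0.03125 + 0.015625
    = 51/64 = 0.796875
Since 0.796875 <= 1, Kraft's inequality IS satisfied.
A prefix code with these lengths CAN exist.

Kraft sum = 0.796875. Satisfied.


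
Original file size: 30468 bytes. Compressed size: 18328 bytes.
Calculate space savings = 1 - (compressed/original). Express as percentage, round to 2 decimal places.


ratio = compressed/original = 18328/30468 = 0.601549
savings = 1 - ratio = 1 - 0.601549 = 0.398451
as a percentage: 0.398451 * 100 = 39.85%

Space savings = 1 - 18328/30468 = 39.85%


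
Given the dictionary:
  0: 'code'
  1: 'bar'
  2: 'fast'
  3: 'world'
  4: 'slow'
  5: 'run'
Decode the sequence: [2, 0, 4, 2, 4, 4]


Look up each index in the dictionary:
  2 -> 'fast'
  0 -> 'code'
  4 -> 'slow'
  2 -> 'fast'
  4 -> 'slow'
  4 -> 'slow'

Decoded: "fast code slow fast slow slow"


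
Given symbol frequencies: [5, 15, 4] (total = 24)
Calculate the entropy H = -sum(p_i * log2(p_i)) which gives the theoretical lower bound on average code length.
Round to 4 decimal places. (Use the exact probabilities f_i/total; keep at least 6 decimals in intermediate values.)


Per-symbol terms -p_i * log2(p_i) with p_i = f_i/24:
  p = 5/24 = 0.208333: log2(p) = -2.263034, -p*log2(p) = 0.471466
  p = 15/24 = 0.625000: log2(p) = -0.678072, -p*log2(p) = 0.423795
  p = 4/24 = 0.166667: log2(p) = -2.584963, -p*log2(p) = 0.430827
H = 0.471466 + 0.423795 + 0.430827 = 1.326088

H = 1.3261 bits/symbol


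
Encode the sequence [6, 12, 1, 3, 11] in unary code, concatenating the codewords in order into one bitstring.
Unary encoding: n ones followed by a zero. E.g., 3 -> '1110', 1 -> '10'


Encode each number as n ones followed by a terminating 0:
  6 -> 1111110 (7 bits)
  12 -> 1111111111110 (13 bits)
  1 -> 10 (2 bits)
  3 -> 1110 (4 bits)
  11 -> 111111111110 (12 bits)
Total length = 7 + 13 + 2 + 4 + 12 = 38 bits.

Unary([6, 12, 1, 3, 11]) = 11111101111111111110101110111111111110 (38 bits)


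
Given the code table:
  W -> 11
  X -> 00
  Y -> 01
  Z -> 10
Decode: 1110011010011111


Decoding:
11 -> W
10 -> Z
01 -> Y
10 -> Z
10 -> Z
01 -> Y
11 -> W
11 -> W


Result: WZYZZYWW


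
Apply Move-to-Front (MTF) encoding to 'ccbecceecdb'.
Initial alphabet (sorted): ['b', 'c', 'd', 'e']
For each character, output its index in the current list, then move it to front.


MTF encoding:
'c': index 1 in ['b', 'c', 'd', 'e'] -> ['c', 'b', 'd', 'e']
'c': index 0 in ['c', 'b', 'd', 'e'] -> ['c', 'b', 'd', 'e']
'b': index 1 in ['c', 'b', 'd', 'e'] -> ['b', 'c', 'd', 'e']
'e': index 3 in ['b', 'c', 'd', 'e'] -> ['e', 'b', 'c', 'd']
'c': index 2 in ['e', 'b', 'c', 'd'] -> ['c', 'e', 'b', 'd']
'c': index 0 in ['c', 'e', 'b', 'd'] -> ['c', 'e', 'b', 'd']
'e': index 1 in ['c', 'e', 'b', 'd'] -> ['e', 'c', 'b', 'd']
'e': index 0 in ['e', 'c', 'b', 'd'] -> ['e', 'c', 'b', 'd']
'c': index 1 in ['e', 'c', 'b', 'd'] -> ['c', 'e', 'b', 'd']
'd': index 3 in ['c', 'e', 'b', 'd'] -> ['d', 'c', 'e', 'b']
'b': index 3 in ['d', 'c', 'e', 'b'] -> ['b', 'd', 'c', 'e']


Output: [1, 0, 1, 3, 2, 0, 1, 0, 1, 3, 3]


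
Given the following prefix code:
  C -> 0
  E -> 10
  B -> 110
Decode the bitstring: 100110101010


Decoding step by step:
Bits 10 -> E
Bits 0 -> C
Bits 110 -> B
Bits 10 -> E
Bits 10 -> E
Bits 10 -> E


Decoded message: ECBEEE


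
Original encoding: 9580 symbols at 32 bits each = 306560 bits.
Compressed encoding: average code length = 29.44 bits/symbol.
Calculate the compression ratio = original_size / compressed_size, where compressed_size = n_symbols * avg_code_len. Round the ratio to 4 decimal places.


original_size = n_symbols * orig_bits = 9580 * 32 = 306560 bits
compressed_size = n_symbols * avg_code_len = 9580 * 29.44 = 282035.2 bits
ratio = original_size / compressed_size = 306560 / 282035.2 = 1.087

Compression ratio = 1.087


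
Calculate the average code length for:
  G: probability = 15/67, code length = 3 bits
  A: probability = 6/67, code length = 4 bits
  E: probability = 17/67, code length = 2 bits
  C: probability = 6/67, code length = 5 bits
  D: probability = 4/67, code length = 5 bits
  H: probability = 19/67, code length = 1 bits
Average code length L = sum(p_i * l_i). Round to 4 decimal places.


Weighted contributions p_i * l_i:
  G: (15/67) * 3 = 45/67
  A: (6/67) * 4 = 24/67
  E: (17/67) * 2 = 34/67
  C: (6/67) * 5 = 30/67
  D: (4/67) * 5 = 20/67
  H: (19/67) * 1 = 19/67
Sum = (45 + 24 + 34 + 30 + 20 + 19)/67 = 172/67

L = 172/67 = 2.5672 bits/symbol


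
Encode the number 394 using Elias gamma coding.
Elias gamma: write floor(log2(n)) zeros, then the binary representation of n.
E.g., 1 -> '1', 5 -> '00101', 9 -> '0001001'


num_bits = floor(log2(394)) + 1 = 9
leading_zeros = num_bits - 1 = 8
binary(394) = 110001010

Elias gamma(394) = '00000000' + '110001010' = 00000000110001010 (17 bits)


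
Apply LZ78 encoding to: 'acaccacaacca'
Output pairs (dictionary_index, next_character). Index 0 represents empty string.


LZ78 encoding steps:
Dictionary: {0: ''}
Step 1: w='' (idx 0), next='a' -> output (0, 'a'), add 'a' as idx 1
Step 2: w='' (idx 0), next='c' -> output (0, 'c'), add 'c' as idx 2
Step 3: w='a' (idx 1), next='c' -> output (1, 'c'), add 'ac' as idx 3
Step 4: w='c' (idx 2), next='a' -> output (2, 'a'), add 'ca' as idx 4
Step 5: w='ca' (idx 4), next='a' -> output (4, 'a'), add 'caa' as idx 5
Step 6: w='c' (idx 2), next='c' -> output (2, 'c'), add 'cc' as idx 6
Step 7: w='a' (idx 1), end of input -> output (1, '')


Encoded: [(0, 'a'), (0, 'c'), (1, 'c'), (2, 'a'), (4, 'a'), (2, 'c'), (1, '')]


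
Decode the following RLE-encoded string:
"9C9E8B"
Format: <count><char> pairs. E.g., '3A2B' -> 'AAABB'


Expanding each <count><char> pair:
  9C -> 'CCCCCCCCC'
  9E -> 'EEEEEEEEE'
  8B -> 'BBBBBBBB'

Decoded = CCCCCCCCCEEEEEEEEEBBBBBBBB


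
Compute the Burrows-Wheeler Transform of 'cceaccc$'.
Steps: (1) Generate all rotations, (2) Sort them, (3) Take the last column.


Rotations (sorted):
  0: $cceaccc -> last char: c
  1: accc$cce -> last char: e
  2: c$cceacc -> last char: c
  3: cc$cceac -> last char: c
  4: ccc$ccea -> last char: a
  5: cceaccc$ -> last char: $
  6: ceaccc$c -> last char: c
  7: eaccc$cc -> last char: c


BWT = cecca$cc


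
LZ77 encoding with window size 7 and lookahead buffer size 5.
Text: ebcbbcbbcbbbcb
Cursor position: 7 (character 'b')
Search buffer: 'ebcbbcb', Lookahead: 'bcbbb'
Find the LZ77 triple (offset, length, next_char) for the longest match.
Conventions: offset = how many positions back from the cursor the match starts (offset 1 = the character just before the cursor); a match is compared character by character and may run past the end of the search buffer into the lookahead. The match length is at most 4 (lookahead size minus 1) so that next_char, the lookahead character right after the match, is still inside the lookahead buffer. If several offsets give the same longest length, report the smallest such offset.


Try each offset into the search buffer:
  offset=1 (pos 6, char 'b'): match length 1
  offset=2 (pos 5, char 'c'): match length 0
  offset=3 (pos 4, char 'b'): match length 4
  offset=4 (pos 3, char 'b'): match length 1
  offset=5 (pos 2, char 'c'): match length 0
  offset=6 (pos 1, char 'b'): match length 4
  offset=7 (pos 0, char 'e'): match length 0
Longest match has length 4, found at offsets 3, 6; take the smallest, offset 3.
next_char = character at position 7 + 4 = 11 -> 'b'

Best match: offset=3, length=4 (matching 'bcbb' starting at position 4)
LZ77 triple: (3, 4, 'b')


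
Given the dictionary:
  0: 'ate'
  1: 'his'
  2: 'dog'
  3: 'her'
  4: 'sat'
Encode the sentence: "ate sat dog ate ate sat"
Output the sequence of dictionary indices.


Look up each word in the dictionary:
  'ate' -> 0
  'sat' -> 4
  'dog' -> 2
  'ate' -> 0
  'ate' -> 0
  'sat' -> 4

Encoded: [0, 4, 2, 0, 0, 4]


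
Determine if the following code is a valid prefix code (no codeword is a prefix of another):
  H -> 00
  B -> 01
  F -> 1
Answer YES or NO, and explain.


Checking each pair (does one codeword prefix another?):
  H='00' vs B='01': no prefix
  H='00' vs F='1': no prefix
  B='01' vs H='00': no prefix
  B='01' vs F='1': no prefix
  F='1' vs H='00': no prefix
  F='1' vs B='01': no prefix
No violation found over all pairs.

YES -- this is a valid prefix code. No codeword is a prefix of any other codeword.


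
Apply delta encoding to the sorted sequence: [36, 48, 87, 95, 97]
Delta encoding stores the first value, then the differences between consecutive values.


First value: 36
Deltas:
  48 - 36 = 12
  87 - 48 = 39
  95 - 87 = 8
  97 - 95 = 2


Delta encoded: [36, 12, 39, 8, 2]


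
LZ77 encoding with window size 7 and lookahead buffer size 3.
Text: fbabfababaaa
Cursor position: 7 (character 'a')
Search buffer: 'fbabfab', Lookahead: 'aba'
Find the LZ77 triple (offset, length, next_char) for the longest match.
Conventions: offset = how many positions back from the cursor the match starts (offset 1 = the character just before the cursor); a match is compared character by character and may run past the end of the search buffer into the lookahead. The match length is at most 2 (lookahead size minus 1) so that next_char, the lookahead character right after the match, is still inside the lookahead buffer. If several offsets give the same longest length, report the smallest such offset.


Try each offset into the search buffer:
  offset=1 (pos 6, char 'b'): match length 0
  offset=2 (pos 5, char 'a'): match length 2
  offset=3 (pos 4, char 'f'): match length 0
  offset=4 (pos 3, char 'b'): match length 0
  offset=5 (pos 2, char 'a'): match length 2
  offset=6 (pos 1, char 'b'): match length 0
  offset=7 (pos 0, char 'f'): match length 0
Longest match has length 2, found at offsets 2, 5; take the smallest, offset 2.
next_char = character at position 7 + 2 = 9 -> 'a'

Best match: offset=2, length=2 (matching 'ab' starting at position 5)
LZ77 triple: (2, 2, 'a')


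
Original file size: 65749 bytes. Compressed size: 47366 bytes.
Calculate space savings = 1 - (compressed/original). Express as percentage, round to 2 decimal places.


ratio = compressed/original = 47366/65749 = 0.720406
savings = 1 - ratio = 1 - 0.720406 = 0.279594
as a percentage: 0.279594 * 100 = 27.96%

Space savings = 1 - 47366/65749 = 27.96%


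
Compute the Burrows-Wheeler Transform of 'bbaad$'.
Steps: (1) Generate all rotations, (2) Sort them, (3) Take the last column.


Rotations (sorted):
  0: $bbaad -> last char: d
  1: aad$bb -> last char: b
  2: ad$bba -> last char: a
  3: baad$b -> last char: b
  4: bbaad$ -> last char: $
  5: d$bbaa -> last char: a


BWT = dbab$a


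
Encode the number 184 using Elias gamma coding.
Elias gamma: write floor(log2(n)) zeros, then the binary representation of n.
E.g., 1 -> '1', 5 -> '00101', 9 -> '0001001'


num_bits = floor(log2(184)) + 1 = 8
leading_zeros = num_bits - 1 = 7
binary(184) = 10111000

Elias gamma(184) = '0000000' + '10111000' = 000000010111000 (15 bits)


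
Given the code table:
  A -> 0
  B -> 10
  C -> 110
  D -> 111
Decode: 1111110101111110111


Decoding:
111 -> D
111 -> D
0 -> A
10 -> B
111 -> D
111 -> D
0 -> A
111 -> D


Result: DDABDDAD


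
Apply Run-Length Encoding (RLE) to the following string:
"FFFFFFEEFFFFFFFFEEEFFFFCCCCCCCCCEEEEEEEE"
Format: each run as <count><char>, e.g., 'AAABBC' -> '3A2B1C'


Scanning runs left to right:
  i=0: run of 'F' x 6 -> '6F'
  i=6: run of 'E' x 2 -> '2E'
  i=8: run of 'F' x 8 -> '8F'
  i=16: run of 'E' x 3 -> '3E'
  i=19: run of 'F' x 4 -> '4F'
  i=23: run of 'C' x 9 -> '9C'
  i=32: run of 'E' x 8 -> '8E'

RLE = 6F2E8F3E4F9C8E


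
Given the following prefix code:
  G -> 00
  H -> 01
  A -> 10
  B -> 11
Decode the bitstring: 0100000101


Decoding step by step:
Bits 01 -> H
Bits 00 -> G
Bits 00 -> G
Bits 01 -> H
Bits 01 -> H


Decoded message: HGGHH


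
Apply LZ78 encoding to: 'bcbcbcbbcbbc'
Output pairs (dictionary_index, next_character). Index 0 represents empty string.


LZ78 encoding steps:
Dictionary: {0: ''}
Step 1: w='' (idx 0), next='b' -> output (0, 'b'), add 'b' as idx 1
Step 2: w='' (idx 0), next='c' -> output (0, 'c'), add 'c' as idx 2
Step 3: w='b' (idx 1), next='c' -> output (1, 'c'), add 'bc' as idx 3
Step 4: w='bc' (idx 3), next='b' -> output (3, 'b'), add 'bcb' as idx 4
Step 5: w='bcb' (idx 4), next='b' -> output (4, 'b'), add 'bcbb' as idx 5
Step 6: w='c' (idx 2), end of input -> output (2, '')


Encoded: [(0, 'b'), (0, 'c'), (1, 'c'), (3, 'b'), (4, 'b'), (2, '')]


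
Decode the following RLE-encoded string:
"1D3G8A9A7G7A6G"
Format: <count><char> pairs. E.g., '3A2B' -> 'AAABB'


Expanding each <count><char> pair:
  1D -> 'D'
  3G -> 'GGG'
  8A -> 'AAAAAAAA'
  9A -> 'AAAAAAAAA'
  7G -> 'GGGGGGG'
  7A -> 'AAAAAAA'
  6G -> 'GGGGGG'

Decoded = DGGGAAAAAAAAAAAAAAAAAGGGGGGGAAAAAAAGGGGGG


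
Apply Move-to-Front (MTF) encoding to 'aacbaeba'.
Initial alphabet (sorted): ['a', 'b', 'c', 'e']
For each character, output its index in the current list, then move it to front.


MTF encoding:
'a': index 0 in ['a', 'b', 'c', 'e'] -> ['a', 'b', 'c', 'e']
'a': index 0 in ['a', 'b', 'c', 'e'] -> ['a', 'b', 'c', 'e']
'c': index 2 in ['a', 'b', 'c', 'e'] -> ['c', 'a', 'b', 'e']
'b': index 2 in ['c', 'a', 'b', 'e'] -> ['b', 'c', 'a', 'e']
'a': index 2 in ['b', 'c', 'a', 'e'] -> ['a', 'b', 'c', 'e']
'e': index 3 in ['a', 'b', 'c', 'e'] -> ['e', 'a', 'b', 'c']
'b': index 2 in ['e', 'a', 'b', 'c'] -> ['b', 'e', 'a', 'c']
'a': index 2 in ['b', 'e', 'a', 'c'] -> ['a', 'b', 'e', 'c']


Output: [0, 0, 2, 2, 2, 3, 2, 2]


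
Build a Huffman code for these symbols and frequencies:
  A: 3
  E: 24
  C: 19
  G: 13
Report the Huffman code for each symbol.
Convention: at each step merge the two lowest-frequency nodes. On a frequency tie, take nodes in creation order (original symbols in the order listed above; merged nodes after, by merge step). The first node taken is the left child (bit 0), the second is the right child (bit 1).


Huffman tree construction:
Step 1: Merge A(3) + G(13) = 16
Step 2: Merge (A+G)(16) + C(19) = 35
Step 3: Merge E(24) + ((A+G)+C)(35) = 59
Read each symbol's code off the tree from the root (left child = 0, right child = 1).

Codes:
  A: 100 (length 3)
  E: 0 (length 1)
  C: 11 (length 2)
  G: 101 (length 3)
Average code length: 110/59 = 1.8644 bits/symbol


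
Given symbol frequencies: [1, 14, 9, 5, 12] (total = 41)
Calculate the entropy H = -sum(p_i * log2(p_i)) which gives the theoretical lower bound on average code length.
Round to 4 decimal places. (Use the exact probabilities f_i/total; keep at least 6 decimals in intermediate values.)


Per-symbol terms -p_i * log2(p_i) with p_i = f_i/41:
  p = 1/41 = 0.024390: log2(p) = -5.357552, -p*log2(p) = 0.130672
  p = 14/41 = 0.341463: log2(p) = -1.550197, -p*log2(p) = 0.529336
  p = 9/41 = 0.219512: log2(p) = -2.187627, -p*log2(p) = 0.480211
  p = 5/41 = 0.121951: log2(p) = -3.035624, -p*log2(p) = 0.370198
  p = 12/41 = 0.292683: log2(p) = -1.772590, -p*log2(p) = 0.518807
H = 0.130672 + 0.529336 + 0.480211 + 0.370198 + 0.518807 = 2.029224

H = 2.0292 bits/symbol


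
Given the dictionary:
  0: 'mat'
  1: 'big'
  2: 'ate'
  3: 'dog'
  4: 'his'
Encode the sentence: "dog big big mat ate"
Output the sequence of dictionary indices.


Look up each word in the dictionary:
  'dog' -> 3
  'big' -> 1
  'big' -> 1
  'mat' -> 0
  'ate' -> 2

Encoded: [3, 1, 1, 0, 2]


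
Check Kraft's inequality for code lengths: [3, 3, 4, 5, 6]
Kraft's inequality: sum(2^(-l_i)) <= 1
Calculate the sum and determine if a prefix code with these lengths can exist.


Sum = 2^(-3) + 2^(-3) + 2^(-4) + 2^(-5) + 2^(-6)
    = 0.125 + 0.125 + 0.0625 + 0.03125 + 0.015625
    = 23/64 = 0.359375
Since 0.359375 <= 1, Kraft's inequality IS satisfied.
A prefix code with these lengths CAN exist.

Kraft sum = 0.359375. Satisfied.


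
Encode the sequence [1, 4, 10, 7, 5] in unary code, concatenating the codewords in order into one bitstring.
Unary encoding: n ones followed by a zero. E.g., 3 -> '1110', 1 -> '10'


Encode each number as n ones followed by a terminating 0:
  1 -> 10 (2 bits)
  4 -> 11110 (5 bits)
  10 -> 11111111110 (11 bits)
  7 -> 11111110 (8 bits)
  5 -> 111110 (6 bits)
Total length = 2 + 5 + 11 + 8 + 6 = 32 bits.

Unary([1, 4, 10, 7, 5]) = 10111101111111111011111110111110 (32 bits)


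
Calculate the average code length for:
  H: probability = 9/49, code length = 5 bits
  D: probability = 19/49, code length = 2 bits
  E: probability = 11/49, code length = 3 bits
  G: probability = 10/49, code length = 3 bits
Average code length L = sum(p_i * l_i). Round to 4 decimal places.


Weighted contributions p_i * l_i:
  H: (9/49) * 5 = 45/49
  D: (19/49) * 2 = 38/49
  E: (11/49) * 3 = 33/49
  G: (10/49) * 3 = 30/49
Sum = (45 + 38 + 33 + 30)/49 = 146/49

L = 146/49 = 2.9796 bits/symbol


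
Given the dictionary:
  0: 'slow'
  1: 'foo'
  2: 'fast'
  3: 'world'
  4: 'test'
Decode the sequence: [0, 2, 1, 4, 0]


Look up each index in the dictionary:
  0 -> 'slow'
  2 -> 'fast'
  1 -> 'foo'
  4 -> 'test'
  0 -> 'slow'

Decoded: "slow fast foo test slow"


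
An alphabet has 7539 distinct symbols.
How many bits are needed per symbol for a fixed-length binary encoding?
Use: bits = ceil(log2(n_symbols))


log2(7539) = 12.8802
Bracket: 2^12 = 4096 < 7539 <= 2^13 = 8192
So ceil(log2(7539)) = 13

bits = ceil(log2(7539)) = ceil(12.8802) = 13 bits


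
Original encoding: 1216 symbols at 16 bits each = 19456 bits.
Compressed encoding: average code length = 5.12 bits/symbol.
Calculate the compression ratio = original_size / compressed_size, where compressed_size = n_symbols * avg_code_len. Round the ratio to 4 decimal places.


original_size = n_symbols * orig_bits = 1216 * 16 = 19456 bits
compressed_size = n_symbols * avg_code_len = 1216 * 5.12 = 6225.92 bits
ratio = original_size / compressed_size = 19456 / 6225.92 = 3.125

Compression ratio = 3.125


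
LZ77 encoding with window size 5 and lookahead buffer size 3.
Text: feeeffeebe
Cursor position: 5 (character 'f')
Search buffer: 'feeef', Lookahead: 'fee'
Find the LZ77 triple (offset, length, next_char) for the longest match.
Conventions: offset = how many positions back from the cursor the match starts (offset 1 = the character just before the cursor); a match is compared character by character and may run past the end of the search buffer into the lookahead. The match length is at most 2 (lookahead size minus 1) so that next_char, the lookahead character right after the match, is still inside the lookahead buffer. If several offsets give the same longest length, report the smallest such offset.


Try each offset into the search buffer:
  offset=1 (pos 4, char 'f'): match length 1
  offset=2 (pos 3, char 'e'): match length 0
  offset=3 (pos 2, char 'e'): match length 0
  offset=4 (pos 1, char 'e'): match length 0
  offset=5 (pos 0, char 'f'): match length 2
Longest match has length 2 at offset 5.
next_char = character at position 5 + 2 = 7 -> 'e'

Best match: offset=5, length=2 (matching 'fe' starting at position 0)
LZ77 triple: (5, 2, 'e')
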